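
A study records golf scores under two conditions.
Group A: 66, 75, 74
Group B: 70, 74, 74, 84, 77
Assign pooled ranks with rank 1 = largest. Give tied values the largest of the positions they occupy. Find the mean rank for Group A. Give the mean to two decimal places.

Sorted (descending): 84, 77, 75, 74, 74, 74, 70, 66
The 3 values of 74 occupy positions 4–6 → each gets rank 6.
Group A values → pooled ranks: 66→8, 75→3, 74→6
Mean rank = (8 + 3 + 6) / 3 = 5.67

5.67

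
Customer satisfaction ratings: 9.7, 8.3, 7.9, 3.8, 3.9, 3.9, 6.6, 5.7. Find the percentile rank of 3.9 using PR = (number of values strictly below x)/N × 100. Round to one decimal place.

N = 8.
Strictly below 3.9: 1. Equal to 3.9: 2.
PR = 1/8 × 100 = 12.5

12.5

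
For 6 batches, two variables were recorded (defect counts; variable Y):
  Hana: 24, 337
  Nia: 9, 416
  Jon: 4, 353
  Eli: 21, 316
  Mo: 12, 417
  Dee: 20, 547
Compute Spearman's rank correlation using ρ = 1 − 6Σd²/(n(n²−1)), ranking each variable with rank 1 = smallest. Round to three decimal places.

Ranks of variable 1: 6, 2, 1, 5, 3, 4
Ranks of variable 2: 2, 4, 3, 1, 5, 6
d = r₁ − r₂: 4, -2, -2, 4, -2, -2
d²: 16, 4, 4, 16, 4, 4; Σd² = 48
ρ = 1 − 6·48/(6·35) = 1 − 288/210 = -0.371

-0.371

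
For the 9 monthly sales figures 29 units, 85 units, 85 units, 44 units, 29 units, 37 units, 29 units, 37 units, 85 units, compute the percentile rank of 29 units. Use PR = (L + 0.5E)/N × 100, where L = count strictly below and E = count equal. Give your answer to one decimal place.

N = 9.
Strictly below 29: 0. Equal to 29: 3.
PR = (0 + 0.5·3)/9 × 100 = 16.7

16.7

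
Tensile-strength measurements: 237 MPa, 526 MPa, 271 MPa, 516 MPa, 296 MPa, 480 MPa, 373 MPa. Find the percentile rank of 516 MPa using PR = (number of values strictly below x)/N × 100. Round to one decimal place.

N = 7.
Strictly below 516: 5. Equal to 516: 1.
PR = 5/7 × 100 = 71.4

71.4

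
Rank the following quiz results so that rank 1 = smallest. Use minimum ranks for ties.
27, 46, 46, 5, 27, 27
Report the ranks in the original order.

Sorted (ascending): 5, 27, 27, 27, 46, 46
The 3 values of 27 occupy positions 2–4 → each gets rank 2.
The 2 values of 46 occupy positions 5–6 → each gets rank 5.

2, 5, 5, 1, 2, 2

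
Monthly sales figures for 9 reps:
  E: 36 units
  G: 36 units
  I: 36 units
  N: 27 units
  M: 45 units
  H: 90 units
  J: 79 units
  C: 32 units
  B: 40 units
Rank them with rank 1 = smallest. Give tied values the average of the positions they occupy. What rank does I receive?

4

Sorted (ascending): 27, 32, 36, 36, 36, 40, 45, 79, 90
The 3 values of 36 occupy positions 3–5 → average rank 4.
I has value 36 units → rank 4.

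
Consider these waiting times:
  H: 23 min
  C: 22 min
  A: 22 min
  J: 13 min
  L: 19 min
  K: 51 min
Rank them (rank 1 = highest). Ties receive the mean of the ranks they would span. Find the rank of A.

Sorted (descending): 51, 23, 22, 22, 19, 13
The 2 values of 22 occupy positions 3–4 → average rank (3+4)/2 = 3.5.
A has value 22 min → rank 3.5.

3.5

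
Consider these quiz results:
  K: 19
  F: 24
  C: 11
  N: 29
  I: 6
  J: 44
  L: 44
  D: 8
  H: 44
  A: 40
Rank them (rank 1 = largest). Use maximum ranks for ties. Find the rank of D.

9

Sorted (descending): 44, 44, 44, 40, 29, 24, 19, 11, 8, 6
The 3 values of 44 occupy positions 1–3 → each gets rank 3.
D has value 8 → rank 9.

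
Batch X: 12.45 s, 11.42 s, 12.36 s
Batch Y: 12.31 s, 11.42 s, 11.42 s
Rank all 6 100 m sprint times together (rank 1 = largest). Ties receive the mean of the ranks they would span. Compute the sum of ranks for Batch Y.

13

Sorted (descending): 12.45, 12.36, 12.31, 11.42, 11.42, 11.42
The 3 values of 11.42 occupy positions 4–6 → average rank 5.
Batch Y values → pooled ranks: 12.31→3, 11.42→5, 11.42→5
Rank sum = 3 + 5 + 5 = 13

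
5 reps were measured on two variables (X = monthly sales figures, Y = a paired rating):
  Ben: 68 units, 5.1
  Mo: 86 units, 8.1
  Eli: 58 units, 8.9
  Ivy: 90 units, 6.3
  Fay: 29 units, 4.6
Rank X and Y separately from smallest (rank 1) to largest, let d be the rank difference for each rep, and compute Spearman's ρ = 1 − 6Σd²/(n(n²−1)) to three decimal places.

Ranks of variable 1: 3, 4, 2, 5, 1
Ranks of variable 2: 2, 4, 5, 3, 1
d = r₁ − r₂: 1, 0, -3, 2, 0
d²: 1, 0, 9, 4, 0; Σd² = 14
ρ = 1 − 6·14/(5·24) = 1 − 84/120 = 0.300

0.300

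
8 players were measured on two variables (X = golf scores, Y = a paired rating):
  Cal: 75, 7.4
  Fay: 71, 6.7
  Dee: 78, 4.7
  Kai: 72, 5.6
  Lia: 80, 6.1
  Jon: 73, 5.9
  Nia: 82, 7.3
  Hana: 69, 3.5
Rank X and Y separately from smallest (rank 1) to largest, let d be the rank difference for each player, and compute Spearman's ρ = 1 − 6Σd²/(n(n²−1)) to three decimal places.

Ranks of variable 1: 5, 2, 6, 3, 7, 4, 8, 1
Ranks of variable 2: 8, 6, 2, 3, 5, 4, 7, 1
d = r₁ − r₂: -3, -4, 4, 0, 2, 0, 1, 0
d²: 9, 16, 16, 0, 4, 0, 1, 0; Σd² = 46
ρ = 1 − 6·46/(8·63) = 1 − 276/504 = 0.452

0.452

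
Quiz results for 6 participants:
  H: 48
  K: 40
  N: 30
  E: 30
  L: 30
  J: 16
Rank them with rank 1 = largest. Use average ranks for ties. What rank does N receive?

Sorted (descending): 48, 40, 30, 30, 30, 16
The 3 values of 30 occupy positions 3–5 → average rank 4.
N has value 30 → rank 4.

4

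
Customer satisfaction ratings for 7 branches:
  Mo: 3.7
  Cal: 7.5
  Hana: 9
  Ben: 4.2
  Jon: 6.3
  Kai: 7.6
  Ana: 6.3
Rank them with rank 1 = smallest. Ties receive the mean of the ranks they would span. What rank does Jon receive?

3.5

Sorted (ascending): 3.7, 4.2, 6.3, 6.3, 7.5, 7.6, 9
The 2 values of 6.3 occupy positions 3–4 → average rank (3+4)/2 = 3.5.
Jon has value 6.3 → rank 3.5.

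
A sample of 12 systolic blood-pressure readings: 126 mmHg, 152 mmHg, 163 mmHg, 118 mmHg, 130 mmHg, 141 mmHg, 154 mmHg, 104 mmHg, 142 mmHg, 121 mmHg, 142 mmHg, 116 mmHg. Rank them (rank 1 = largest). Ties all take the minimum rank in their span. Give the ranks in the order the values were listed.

8, 3, 1, 10, 7, 6, 2, 12, 4, 9, 4, 11

Sorted (descending): 163, 154, 152, 142, 142, 141, 130, 126, 121, 118, 116, 104
The 2 values of 142 occupy positions 4–5 → each gets rank 4.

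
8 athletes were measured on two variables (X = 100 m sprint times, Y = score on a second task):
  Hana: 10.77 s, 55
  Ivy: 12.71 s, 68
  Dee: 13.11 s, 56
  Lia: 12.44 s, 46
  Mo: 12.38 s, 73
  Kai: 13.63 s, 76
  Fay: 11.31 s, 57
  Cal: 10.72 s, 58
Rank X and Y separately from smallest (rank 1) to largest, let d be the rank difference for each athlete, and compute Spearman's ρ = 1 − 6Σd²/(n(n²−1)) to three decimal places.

Ranks of variable 1: 2, 6, 7, 5, 4, 8, 3, 1
Ranks of variable 2: 2, 6, 3, 1, 7, 8, 4, 5
d = r₁ − r₂: 0, 0, 4, 4, -3, 0, -1, -4
d²: 0, 0, 16, 16, 9, 0, 1, 16; Σd² = 58
ρ = 1 − 6·58/(8·63) = 1 − 348/504 = 0.310

0.310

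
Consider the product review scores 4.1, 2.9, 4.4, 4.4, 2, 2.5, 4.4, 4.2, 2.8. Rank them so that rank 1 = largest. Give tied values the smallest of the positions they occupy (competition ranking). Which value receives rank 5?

4.1

Sorted (descending): 4.4, 4.4, 4.4, 4.2, 4.1, 2.9, 2.8, 2.5, 2
The 3 values of 4.4 occupy positions 1–3 → each gets rank 1.
Rank 5 → value 4.1.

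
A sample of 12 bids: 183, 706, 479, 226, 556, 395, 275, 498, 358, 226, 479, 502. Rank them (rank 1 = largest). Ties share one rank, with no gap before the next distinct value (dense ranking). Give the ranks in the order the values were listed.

10, 1, 5, 9, 2, 6, 8, 4, 7, 9, 5, 3

Sorted (descending): 706, 556, 502, 498, 479, 479, 395, 358, 275, 226, 226, 183
The 2 values of 479 share dense rank 5.
The 2 values of 226 share dense rank 9.
Remaining distinct values take the next consecutive integers.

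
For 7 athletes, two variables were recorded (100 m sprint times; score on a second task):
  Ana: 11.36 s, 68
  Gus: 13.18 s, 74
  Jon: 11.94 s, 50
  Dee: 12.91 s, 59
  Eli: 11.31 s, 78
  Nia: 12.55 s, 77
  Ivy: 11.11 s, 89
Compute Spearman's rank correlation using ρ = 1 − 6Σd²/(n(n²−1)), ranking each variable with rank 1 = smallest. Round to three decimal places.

-0.536

Ranks of variable 1: 3, 7, 4, 6, 2, 5, 1
Ranks of variable 2: 3, 4, 1, 2, 6, 5, 7
d = r₁ − r₂: 0, 3, 3, 4, -4, 0, -6
d²: 0, 9, 9, 16, 16, 0, 36; Σd² = 86
ρ = 1 − 6·86/(7·48) = 1 − 516/336 = -0.536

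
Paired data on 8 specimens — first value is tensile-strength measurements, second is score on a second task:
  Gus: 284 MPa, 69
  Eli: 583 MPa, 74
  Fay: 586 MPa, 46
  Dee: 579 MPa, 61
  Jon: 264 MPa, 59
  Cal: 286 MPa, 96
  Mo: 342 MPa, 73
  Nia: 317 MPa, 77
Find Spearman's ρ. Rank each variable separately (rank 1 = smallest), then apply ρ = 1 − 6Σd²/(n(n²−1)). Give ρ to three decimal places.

Ranks of variable 1: 2, 7, 8, 6, 1, 3, 5, 4
Ranks of variable 2: 4, 6, 1, 3, 2, 8, 5, 7
d = r₁ − r₂: -2, 1, 7, 3, -1, -5, 0, -3
d²: 4, 1, 49, 9, 1, 25, 0, 9; Σd² = 98
ρ = 1 − 6·98/(8·63) = 1 − 588/504 = -0.167

-0.167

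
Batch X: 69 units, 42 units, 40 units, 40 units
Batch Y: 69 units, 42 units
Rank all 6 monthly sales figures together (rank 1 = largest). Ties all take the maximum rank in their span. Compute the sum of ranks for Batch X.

Sorted (descending): 69, 69, 42, 42, 40, 40
The 2 values of 69 occupy positions 1–2 → each gets rank 2.
The 2 values of 42 occupy positions 3–4 → each gets rank 4.
The 2 values of 40 occupy positions 5–6 → each gets rank 6.
Batch X values → pooled ranks: 69→2, 42→4, 40→6, 40→6
Rank sum = 2 + 4 + 6 + 6 = 18

18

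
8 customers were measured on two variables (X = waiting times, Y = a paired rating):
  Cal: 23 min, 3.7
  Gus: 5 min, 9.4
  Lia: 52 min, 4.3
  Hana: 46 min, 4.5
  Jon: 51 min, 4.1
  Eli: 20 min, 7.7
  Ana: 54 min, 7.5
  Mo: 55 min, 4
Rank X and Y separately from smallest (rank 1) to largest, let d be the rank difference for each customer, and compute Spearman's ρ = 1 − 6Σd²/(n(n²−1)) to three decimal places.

-0.476

Ranks of variable 1: 3, 1, 6, 4, 5, 2, 7, 8
Ranks of variable 2: 1, 8, 4, 5, 3, 7, 6, 2
d = r₁ − r₂: 2, -7, 2, -1, 2, -5, 1, 6
d²: 4, 49, 4, 1, 4, 25, 1, 36; Σd² = 124
ρ = 1 − 6·124/(8·63) = 1 − 744/504 = -0.476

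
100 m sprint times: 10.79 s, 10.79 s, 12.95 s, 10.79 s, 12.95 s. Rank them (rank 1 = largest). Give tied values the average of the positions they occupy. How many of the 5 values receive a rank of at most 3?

Sorted (descending): 12.95, 12.95, 10.79, 10.79, 10.79
The 2 values of 12.95 occupy positions 1–2 → average rank (1+2)/2 = 1.5.
The 3 values of 10.79 occupy positions 3–5 → average rank 4.
Ranks ≤ 3: {1.5, 1.5} → 2 values.

2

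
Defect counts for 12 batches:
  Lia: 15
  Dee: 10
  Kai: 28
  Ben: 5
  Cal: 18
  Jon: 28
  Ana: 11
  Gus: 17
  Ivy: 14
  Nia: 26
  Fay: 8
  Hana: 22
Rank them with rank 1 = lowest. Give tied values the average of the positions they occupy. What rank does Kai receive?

Sorted (ascending): 5, 8, 10, 11, 14, 15, 17, 18, 22, 26, 28, 28
The 2 values of 28 occupy positions 11–12 → average rank (11+12)/2 = 11.5.
Kai has value 28 → rank 11.5.

11.5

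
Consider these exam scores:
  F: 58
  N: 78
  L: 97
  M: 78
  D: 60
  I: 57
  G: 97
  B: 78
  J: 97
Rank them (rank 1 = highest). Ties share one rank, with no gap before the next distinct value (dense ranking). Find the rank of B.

Sorted (descending): 97, 97, 97, 78, 78, 78, 60, 58, 57
The 3 values of 97 share dense rank 1.
The 3 values of 78 share dense rank 2.
Remaining distinct values take the next consecutive integers.
B has value 78 → rank 2.

2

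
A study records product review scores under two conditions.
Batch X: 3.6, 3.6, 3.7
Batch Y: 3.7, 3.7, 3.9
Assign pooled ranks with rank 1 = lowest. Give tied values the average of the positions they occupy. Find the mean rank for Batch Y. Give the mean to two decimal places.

4.67

Sorted (ascending): 3.6, 3.6, 3.7, 3.7, 3.7, 3.9
The 2 values of 3.6 occupy positions 1–2 → average rank (1+2)/2 = 1.5.
The 3 values of 3.7 occupy positions 3–5 → average rank 4.
Batch Y values → pooled ranks: 3.7→4, 3.7→4, 3.9→6
Mean rank = (4 + 4 + 6) / 3 = 4.67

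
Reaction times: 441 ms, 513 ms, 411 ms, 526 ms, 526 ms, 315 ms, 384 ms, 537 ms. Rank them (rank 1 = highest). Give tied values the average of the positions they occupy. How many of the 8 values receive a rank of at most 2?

Sorted (descending): 537, 526, 526, 513, 441, 411, 384, 315
The 2 values of 526 occupy positions 2–3 → average rank (2+3)/2 = 2.5.
Ranks ≤ 2: {1} → 1 value.

1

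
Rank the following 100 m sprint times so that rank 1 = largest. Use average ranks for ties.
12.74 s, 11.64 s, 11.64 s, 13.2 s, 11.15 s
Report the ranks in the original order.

Sorted (descending): 13.2, 12.74, 11.64, 11.64, 11.15
The 2 values of 11.64 occupy positions 3–4 → average rank (3+4)/2 = 3.5.

2, 3.5, 3.5, 1, 5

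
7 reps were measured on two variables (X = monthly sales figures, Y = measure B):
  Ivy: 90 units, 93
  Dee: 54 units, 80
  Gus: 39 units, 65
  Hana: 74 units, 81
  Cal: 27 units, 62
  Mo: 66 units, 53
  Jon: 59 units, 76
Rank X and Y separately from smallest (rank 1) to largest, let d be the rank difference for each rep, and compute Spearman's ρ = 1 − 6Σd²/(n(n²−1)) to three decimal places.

Ranks of variable 1: 7, 3, 2, 6, 1, 5, 4
Ranks of variable 2: 7, 5, 3, 6, 2, 1, 4
d = r₁ − r₂: 0, -2, -1, 0, -1, 4, 0
d²: 0, 4, 1, 0, 1, 16, 0; Σd² = 22
ρ = 1 − 6·22/(7·48) = 1 − 132/336 = 0.607

0.607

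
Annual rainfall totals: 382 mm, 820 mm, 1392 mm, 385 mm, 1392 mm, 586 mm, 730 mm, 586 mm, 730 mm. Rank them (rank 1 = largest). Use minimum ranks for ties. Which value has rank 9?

Sorted (descending): 1392, 1392, 820, 730, 730, 586, 586, 385, 382
The 2 values of 1392 occupy positions 1–2 → each gets rank 1.
The 2 values of 730 occupy positions 4–5 → each gets rank 4.
The 2 values of 586 occupy positions 6–7 → each gets rank 6.
Rank 9 → value 382.

382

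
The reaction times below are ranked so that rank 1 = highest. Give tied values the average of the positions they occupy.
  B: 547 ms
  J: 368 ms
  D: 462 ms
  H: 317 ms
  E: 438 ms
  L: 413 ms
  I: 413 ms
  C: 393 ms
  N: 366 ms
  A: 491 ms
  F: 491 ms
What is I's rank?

6.5

Sorted (descending): 547, 491, 491, 462, 438, 413, 413, 393, 368, 366, 317
The 2 values of 491 occupy positions 2–3 → average rank (2+3)/2 = 2.5.
The 2 values of 413 occupy positions 6–7 → average rank (6+7)/2 = 6.5.
I has value 413 ms → rank 6.5.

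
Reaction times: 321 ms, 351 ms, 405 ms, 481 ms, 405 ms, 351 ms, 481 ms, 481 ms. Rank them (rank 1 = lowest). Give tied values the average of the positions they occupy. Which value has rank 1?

321

Sorted (ascending): 321, 351, 351, 405, 405, 481, 481, 481
The 2 values of 351 occupy positions 2–3 → average rank (2+3)/2 = 2.5.
The 2 values of 405 occupy positions 4–5 → average rank (4+5)/2 = 4.5.
The 3 values of 481 occupy positions 6–8 → average rank 7.
Rank 1 → value 321.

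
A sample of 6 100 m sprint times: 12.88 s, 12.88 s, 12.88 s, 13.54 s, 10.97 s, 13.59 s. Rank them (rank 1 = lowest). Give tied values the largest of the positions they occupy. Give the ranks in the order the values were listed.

Sorted (ascending): 10.97, 12.88, 12.88, 12.88, 13.54, 13.59
The 3 values of 12.88 occupy positions 2–4 → each gets rank 4.

4, 4, 4, 5, 1, 6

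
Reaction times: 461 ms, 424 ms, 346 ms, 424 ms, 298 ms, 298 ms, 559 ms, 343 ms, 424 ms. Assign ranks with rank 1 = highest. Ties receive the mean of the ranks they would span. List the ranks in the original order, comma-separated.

Sorted (descending): 559, 461, 424, 424, 424, 346, 343, 298, 298
The 3 values of 424 occupy positions 3–5 → average rank 4.
The 2 values of 298 occupy positions 8–9 → average rank (8+9)/2 = 8.5.

2, 4, 6, 4, 8.5, 8.5, 1, 7, 4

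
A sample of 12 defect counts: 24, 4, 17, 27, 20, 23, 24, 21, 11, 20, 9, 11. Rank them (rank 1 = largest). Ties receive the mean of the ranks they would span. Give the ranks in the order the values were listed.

Sorted (descending): 27, 24, 24, 23, 21, 20, 20, 17, 11, 11, 9, 4
The 2 values of 24 occupy positions 2–3 → average rank (2+3)/2 = 2.5.
The 2 values of 20 occupy positions 6–7 → average rank (6+7)/2 = 6.5.
The 2 values of 11 occupy positions 9–10 → average rank (9+10)/2 = 9.5.

2.5, 12, 8, 1, 6.5, 4, 2.5, 5, 9.5, 6.5, 11, 9.5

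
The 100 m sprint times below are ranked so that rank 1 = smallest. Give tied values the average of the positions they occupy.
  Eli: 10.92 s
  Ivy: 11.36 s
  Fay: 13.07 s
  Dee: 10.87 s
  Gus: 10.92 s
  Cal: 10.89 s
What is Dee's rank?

1

Sorted (ascending): 10.87, 10.89, 10.92, 10.92, 11.36, 13.07
The 2 values of 10.92 occupy positions 3–4 → average rank (3+4)/2 = 3.5.
Dee has value 10.87 s → rank 1.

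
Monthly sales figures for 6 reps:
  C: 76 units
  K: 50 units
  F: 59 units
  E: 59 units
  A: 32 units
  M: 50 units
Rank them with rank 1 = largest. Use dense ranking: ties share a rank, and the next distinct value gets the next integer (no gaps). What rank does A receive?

4

Sorted (descending): 76, 59, 59, 50, 50, 32
The 2 values of 59 share dense rank 2.
The 2 values of 50 share dense rank 3.
Remaining distinct values take the next consecutive integers.
A has value 32 units → rank 4.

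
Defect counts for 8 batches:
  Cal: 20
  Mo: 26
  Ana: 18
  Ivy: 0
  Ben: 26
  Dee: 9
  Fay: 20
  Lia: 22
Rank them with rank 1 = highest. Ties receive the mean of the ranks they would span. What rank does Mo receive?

1.5

Sorted (descending): 26, 26, 22, 20, 20, 18, 9, 0
The 2 values of 26 occupy positions 1–2 → average rank (1+2)/2 = 1.5.
The 2 values of 20 occupy positions 4–5 → average rank (4+5)/2 = 4.5.
Mo has value 26 → rank 1.5.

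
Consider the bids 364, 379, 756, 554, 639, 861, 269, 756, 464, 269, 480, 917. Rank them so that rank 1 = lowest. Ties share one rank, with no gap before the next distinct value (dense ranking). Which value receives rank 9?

Sorted (ascending): 269, 269, 364, 379, 464, 480, 554, 639, 756, 756, 861, 917
The 2 values of 269 share dense rank 1.
The 2 values of 756 share dense rank 8.
Remaining distinct values take the next consecutive integers.
Rank 9 → value 861.

861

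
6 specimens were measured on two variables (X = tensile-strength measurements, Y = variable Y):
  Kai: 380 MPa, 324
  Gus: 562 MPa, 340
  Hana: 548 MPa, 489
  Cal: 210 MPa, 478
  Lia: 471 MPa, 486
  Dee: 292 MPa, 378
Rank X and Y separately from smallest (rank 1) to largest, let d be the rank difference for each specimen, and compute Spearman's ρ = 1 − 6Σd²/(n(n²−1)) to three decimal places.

Ranks of variable 1: 3, 6, 5, 1, 4, 2
Ranks of variable 2: 1, 2, 6, 4, 5, 3
d = r₁ − r₂: 2, 4, -1, -3, -1, -1
d²: 4, 16, 1, 9, 1, 1; Σd² = 32
ρ = 1 − 6·32/(6·35) = 1 − 192/210 = 0.086

0.086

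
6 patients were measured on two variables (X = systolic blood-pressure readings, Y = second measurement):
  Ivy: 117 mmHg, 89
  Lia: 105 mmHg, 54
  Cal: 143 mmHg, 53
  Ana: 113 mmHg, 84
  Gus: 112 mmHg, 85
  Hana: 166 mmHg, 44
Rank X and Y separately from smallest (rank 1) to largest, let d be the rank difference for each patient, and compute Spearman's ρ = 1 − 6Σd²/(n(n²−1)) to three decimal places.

-0.486

Ranks of variable 1: 4, 1, 5, 3, 2, 6
Ranks of variable 2: 6, 3, 2, 4, 5, 1
d = r₁ − r₂: -2, -2, 3, -1, -3, 5
d²: 4, 4, 9, 1, 9, 25; Σd² = 52
ρ = 1 − 6·52/(6·35) = 1 − 312/210 = -0.486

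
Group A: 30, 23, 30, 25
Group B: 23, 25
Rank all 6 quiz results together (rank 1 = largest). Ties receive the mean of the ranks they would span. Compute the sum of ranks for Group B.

Sorted (descending): 30, 30, 25, 25, 23, 23
The 2 values of 30 occupy positions 1–2 → average rank (1+2)/2 = 1.5.
The 2 values of 25 occupy positions 3–4 → average rank (3+4)/2 = 3.5.
The 2 values of 23 occupy positions 5–6 → average rank (5+6)/2 = 5.5.
Group B values → pooled ranks: 23→5.5, 25→3.5
Rank sum = 5.5 + 3.5 = 9

9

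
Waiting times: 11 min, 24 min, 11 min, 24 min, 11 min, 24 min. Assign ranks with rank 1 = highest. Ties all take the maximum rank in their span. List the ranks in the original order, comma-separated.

6, 3, 6, 3, 6, 3

Sorted (descending): 24, 24, 24, 11, 11, 11
The 3 values of 24 occupy positions 1–3 → each gets rank 3.
The 3 values of 11 occupy positions 4–6 → each gets rank 6.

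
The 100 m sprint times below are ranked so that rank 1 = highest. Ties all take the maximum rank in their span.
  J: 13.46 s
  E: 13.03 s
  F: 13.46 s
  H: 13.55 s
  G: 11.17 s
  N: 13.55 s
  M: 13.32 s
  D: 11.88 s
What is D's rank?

7

Sorted (descending): 13.55, 13.55, 13.46, 13.46, 13.32, 13.03, 11.88, 11.17
The 2 values of 13.55 occupy positions 1–2 → each gets rank 2.
The 2 values of 13.46 occupy positions 3–4 → each gets rank 4.
D has value 11.88 s → rank 7.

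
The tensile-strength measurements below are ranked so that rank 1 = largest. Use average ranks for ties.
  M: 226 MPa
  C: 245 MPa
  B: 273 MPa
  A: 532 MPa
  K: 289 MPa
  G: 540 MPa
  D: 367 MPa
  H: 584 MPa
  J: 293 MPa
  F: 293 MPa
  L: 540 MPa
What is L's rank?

Sorted (descending): 584, 540, 540, 532, 367, 293, 293, 289, 273, 245, 226
The 2 values of 540 occupy positions 2–3 → average rank (2+3)/2 = 2.5.
The 2 values of 293 occupy positions 6–7 → average rank (6+7)/2 = 6.5.
L has value 540 MPa → rank 2.5.

2.5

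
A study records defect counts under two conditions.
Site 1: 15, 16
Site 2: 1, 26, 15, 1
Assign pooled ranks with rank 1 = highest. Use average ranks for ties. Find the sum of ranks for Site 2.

15.5

Sorted (descending): 26, 16, 15, 15, 1, 1
The 2 values of 15 occupy positions 3–4 → average rank (3+4)/2 = 3.5.
The 2 values of 1 occupy positions 5–6 → average rank (5+6)/2 = 5.5.
Site 2 values → pooled ranks: 1→5.5, 26→1, 15→3.5, 1→5.5
Rank sum = 5.5 + 1 + 3.5 + 5.5 = 15.5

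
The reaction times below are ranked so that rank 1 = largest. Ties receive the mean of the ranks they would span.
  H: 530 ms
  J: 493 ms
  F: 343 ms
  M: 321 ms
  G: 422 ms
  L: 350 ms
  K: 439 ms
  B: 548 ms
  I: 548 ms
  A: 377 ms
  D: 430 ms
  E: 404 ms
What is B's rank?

1.5

Sorted (descending): 548, 548, 530, 493, 439, 430, 422, 404, 377, 350, 343, 321
The 2 values of 548 occupy positions 1–2 → average rank (1+2)/2 = 1.5.
B has value 548 ms → rank 1.5.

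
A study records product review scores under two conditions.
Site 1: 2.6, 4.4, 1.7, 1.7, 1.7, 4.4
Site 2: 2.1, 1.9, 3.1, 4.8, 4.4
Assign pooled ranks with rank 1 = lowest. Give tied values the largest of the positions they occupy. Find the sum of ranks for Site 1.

35

Sorted (ascending): 1.7, 1.7, 1.7, 1.9, 2.1, 2.6, 3.1, 4.4, 4.4, 4.4, 4.8
The 3 values of 1.7 occupy positions 1–3 → each gets rank 3.
The 3 values of 4.4 occupy positions 8–10 → each gets rank 10.
Site 1 values → pooled ranks: 2.6→6, 4.4→10, 1.7→3, 1.7→3, 1.7→3, 4.4→10
Rank sum = 6 + 10 + 3 + 3 + 3 + 10 = 35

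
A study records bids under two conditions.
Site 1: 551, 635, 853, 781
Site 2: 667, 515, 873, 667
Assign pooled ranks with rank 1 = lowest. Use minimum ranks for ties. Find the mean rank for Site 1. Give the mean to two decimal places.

4.50

Sorted (ascending): 515, 551, 635, 667, 667, 781, 853, 873
The 2 values of 667 occupy positions 4–5 → each gets rank 4.
Site 1 values → pooled ranks: 551→2, 635→3, 853→7, 781→6
Mean rank = (2 + 3 + 7 + 6) / 4 = 4.50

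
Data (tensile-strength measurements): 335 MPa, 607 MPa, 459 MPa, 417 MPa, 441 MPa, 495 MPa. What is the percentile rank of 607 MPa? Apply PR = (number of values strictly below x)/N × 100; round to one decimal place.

83.3

N = 6.
Strictly below 607: 5. Equal to 607: 1.
PR = 5/6 × 100 = 83.3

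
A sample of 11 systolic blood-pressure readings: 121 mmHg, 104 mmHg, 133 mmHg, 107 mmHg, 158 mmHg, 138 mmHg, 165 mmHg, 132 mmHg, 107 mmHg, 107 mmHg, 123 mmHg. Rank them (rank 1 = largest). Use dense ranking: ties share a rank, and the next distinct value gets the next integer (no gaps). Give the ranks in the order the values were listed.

7, 9, 4, 8, 2, 3, 1, 5, 8, 8, 6

Sorted (descending): 165, 158, 138, 133, 132, 123, 121, 107, 107, 107, 104
The 3 values of 107 share dense rank 8.
Remaining distinct values take the next consecutive integers.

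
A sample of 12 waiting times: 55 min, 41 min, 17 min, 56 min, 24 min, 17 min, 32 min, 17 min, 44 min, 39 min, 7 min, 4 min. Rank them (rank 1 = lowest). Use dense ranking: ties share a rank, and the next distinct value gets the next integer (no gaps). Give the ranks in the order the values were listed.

9, 7, 3, 10, 4, 3, 5, 3, 8, 6, 2, 1

Sorted (ascending): 4, 7, 17, 17, 17, 24, 32, 39, 41, 44, 55, 56
The 3 values of 17 share dense rank 3.
Remaining distinct values take the next consecutive integers.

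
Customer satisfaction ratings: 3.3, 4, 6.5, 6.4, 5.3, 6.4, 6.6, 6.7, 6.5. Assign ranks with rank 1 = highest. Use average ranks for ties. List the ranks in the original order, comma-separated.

9, 8, 3.5, 5.5, 7, 5.5, 2, 1, 3.5

Sorted (descending): 6.7, 6.6, 6.5, 6.5, 6.4, 6.4, 5.3, 4, 3.3
The 2 values of 6.5 occupy positions 3–4 → average rank (3+4)/2 = 3.5.
The 2 values of 6.4 occupy positions 5–6 → average rank (5+6)/2 = 5.5.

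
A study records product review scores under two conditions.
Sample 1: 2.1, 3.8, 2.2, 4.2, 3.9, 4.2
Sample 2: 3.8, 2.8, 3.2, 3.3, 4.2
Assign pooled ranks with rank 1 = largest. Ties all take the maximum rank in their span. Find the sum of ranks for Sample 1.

Sorted (descending): 4.2, 4.2, 4.2, 3.9, 3.8, 3.8, 3.3, 3.2, 2.8, 2.2, 2.1
The 3 values of 4.2 occupy positions 1–3 → each gets rank 3.
The 2 values of 3.8 occupy positions 5–6 → each gets rank 6.
Sample 1 values → pooled ranks: 2.1→11, 3.8→6, 2.2→10, 4.2→3, 3.9→4, 4.2→3
Rank sum = 11 + 6 + 10 + 3 + 4 + 3 = 37

37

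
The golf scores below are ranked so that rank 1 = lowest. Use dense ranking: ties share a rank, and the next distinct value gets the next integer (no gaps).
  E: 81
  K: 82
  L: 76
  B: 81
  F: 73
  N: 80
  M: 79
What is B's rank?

Sorted (ascending): 73, 76, 79, 80, 81, 81, 82
The 2 values of 81 share dense rank 5.
Remaining distinct values take the next consecutive integers.
B has value 81 → rank 5.

5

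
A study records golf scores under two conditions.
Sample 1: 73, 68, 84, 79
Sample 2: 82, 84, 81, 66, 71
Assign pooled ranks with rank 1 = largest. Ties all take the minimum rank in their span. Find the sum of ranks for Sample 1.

20

Sorted (descending): 84, 84, 82, 81, 79, 73, 71, 68, 66
The 2 values of 84 occupy positions 1–2 → each gets rank 1.
Sample 1 values → pooled ranks: 73→6, 68→8, 84→1, 79→5
Rank sum = 6 + 8 + 1 + 5 = 20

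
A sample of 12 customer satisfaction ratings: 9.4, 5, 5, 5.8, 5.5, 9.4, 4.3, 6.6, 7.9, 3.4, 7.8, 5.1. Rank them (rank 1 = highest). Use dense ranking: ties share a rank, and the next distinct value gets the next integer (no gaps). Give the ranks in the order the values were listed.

Sorted (descending): 9.4, 9.4, 7.9, 7.8, 6.6, 5.8, 5.5, 5.1, 5, 5, 4.3, 3.4
The 2 values of 9.4 share dense rank 1.
The 2 values of 5 share dense rank 8.
Remaining distinct values take the next consecutive integers.

1, 8, 8, 5, 6, 1, 9, 4, 2, 10, 3, 7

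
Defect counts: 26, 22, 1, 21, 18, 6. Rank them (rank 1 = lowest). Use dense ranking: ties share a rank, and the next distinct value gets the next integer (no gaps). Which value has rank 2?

Sorted (ascending): 1, 6, 18, 21, 22, 26
No ties — each value takes its position as its rank.
Rank 2 → value 6.

6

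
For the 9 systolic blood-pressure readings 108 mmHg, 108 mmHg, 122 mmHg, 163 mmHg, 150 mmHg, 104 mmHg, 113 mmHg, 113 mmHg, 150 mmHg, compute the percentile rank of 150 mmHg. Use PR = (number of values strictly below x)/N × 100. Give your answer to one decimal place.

66.7

N = 9.
Strictly below 150: 6. Equal to 150: 2.
PR = 6/9 × 100 = 66.7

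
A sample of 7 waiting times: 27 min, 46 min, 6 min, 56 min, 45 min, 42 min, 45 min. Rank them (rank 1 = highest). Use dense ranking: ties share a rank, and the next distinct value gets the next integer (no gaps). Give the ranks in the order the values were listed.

Sorted (descending): 56, 46, 45, 45, 42, 27, 6
The 2 values of 45 share dense rank 3.
Remaining distinct values take the next consecutive integers.

5, 2, 6, 1, 3, 4, 3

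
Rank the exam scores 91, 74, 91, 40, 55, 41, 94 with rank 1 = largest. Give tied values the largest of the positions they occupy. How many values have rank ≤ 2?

Sorted (descending): 94, 91, 91, 74, 55, 41, 40
The 2 values of 91 occupy positions 2–3 → each gets rank 3.
Ranks ≤ 2: {1} → 1 value.

1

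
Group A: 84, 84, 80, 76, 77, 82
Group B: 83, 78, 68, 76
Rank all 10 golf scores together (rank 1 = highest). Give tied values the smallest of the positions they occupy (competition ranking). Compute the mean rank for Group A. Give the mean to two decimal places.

Sorted (descending): 84, 84, 83, 82, 80, 78, 77, 76, 76, 68
The 2 values of 84 occupy positions 1–2 → each gets rank 1.
The 2 values of 76 occupy positions 8–9 → each gets rank 8.
Group A values → pooled ranks: 84→1, 84→1, 80→5, 76→8, 77→7, 82→4
Mean rank = (1 + 1 + 5 + 8 + 7 + 4) / 6 = 4.33

4.33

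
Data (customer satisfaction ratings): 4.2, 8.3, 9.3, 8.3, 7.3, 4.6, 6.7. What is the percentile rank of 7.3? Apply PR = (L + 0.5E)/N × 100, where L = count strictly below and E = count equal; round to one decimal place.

N = 7.
Strictly below 7.3: 3. Equal to 7.3: 1.
PR = (3 + 0.5·1)/7 × 100 = 50.0

50.0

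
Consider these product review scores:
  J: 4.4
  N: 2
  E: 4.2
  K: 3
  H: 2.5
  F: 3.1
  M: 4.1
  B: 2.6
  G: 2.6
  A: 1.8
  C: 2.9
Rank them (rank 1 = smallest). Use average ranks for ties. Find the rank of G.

4.5

Sorted (ascending): 1.8, 2, 2.5, 2.6, 2.6, 2.9, 3, 3.1, 4.1, 4.2, 4.4
The 2 values of 2.6 occupy positions 4–5 → average rank (4+5)/2 = 4.5.
G has value 2.6 → rank 4.5.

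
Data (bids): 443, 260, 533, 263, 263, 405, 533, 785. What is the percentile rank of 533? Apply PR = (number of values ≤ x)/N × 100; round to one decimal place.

N = 8.
Strictly below 533: 5. Equal to 533: 2.
PR = 7/8 × 100 = 87.5

87.5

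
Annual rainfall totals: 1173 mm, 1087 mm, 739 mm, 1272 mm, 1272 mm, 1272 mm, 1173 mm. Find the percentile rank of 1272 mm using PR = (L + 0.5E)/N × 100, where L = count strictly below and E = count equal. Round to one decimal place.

N = 7.
Strictly below 1272: 4. Equal to 1272: 3.
PR = (4 + 0.5·3)/7 × 100 = 78.6

78.6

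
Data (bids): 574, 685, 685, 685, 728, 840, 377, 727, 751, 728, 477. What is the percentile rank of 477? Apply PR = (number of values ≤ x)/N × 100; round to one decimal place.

18.2

N = 11.
Strictly below 477: 1. Equal to 477: 1.
PR = 2/11 × 100 = 18.2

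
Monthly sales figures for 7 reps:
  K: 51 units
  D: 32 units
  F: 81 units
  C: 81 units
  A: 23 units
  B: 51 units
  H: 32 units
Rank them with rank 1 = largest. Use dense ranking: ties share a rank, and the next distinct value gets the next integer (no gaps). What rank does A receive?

Sorted (descending): 81, 81, 51, 51, 32, 32, 23
The 2 values of 81 share dense rank 1.
The 2 values of 51 share dense rank 2.
The 2 values of 32 share dense rank 3.
Remaining distinct values take the next consecutive integers.
A has value 23 units → rank 4.

4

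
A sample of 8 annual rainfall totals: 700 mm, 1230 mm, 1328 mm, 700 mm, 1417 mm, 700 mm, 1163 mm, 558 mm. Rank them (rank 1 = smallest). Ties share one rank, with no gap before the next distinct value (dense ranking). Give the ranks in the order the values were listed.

2, 4, 5, 2, 6, 2, 3, 1

Sorted (ascending): 558, 700, 700, 700, 1163, 1230, 1328, 1417
The 3 values of 700 share dense rank 2.
Remaining distinct values take the next consecutive integers.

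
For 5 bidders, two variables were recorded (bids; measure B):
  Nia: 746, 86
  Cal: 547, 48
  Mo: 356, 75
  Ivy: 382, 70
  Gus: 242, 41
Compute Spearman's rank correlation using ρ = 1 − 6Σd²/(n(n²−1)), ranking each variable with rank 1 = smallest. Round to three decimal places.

Ranks of variable 1: 5, 4, 2, 3, 1
Ranks of variable 2: 5, 2, 4, 3, 1
d = r₁ − r₂: 0, 2, -2, 0, 0
d²: 0, 4, 4, 0, 0; Σd² = 8
ρ = 1 − 6·8/(5·24) = 1 − 48/120 = 0.600

0.600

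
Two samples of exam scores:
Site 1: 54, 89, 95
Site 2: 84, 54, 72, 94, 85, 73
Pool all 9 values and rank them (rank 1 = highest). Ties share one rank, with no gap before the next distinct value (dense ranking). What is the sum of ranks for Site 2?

32

Sorted (descending): 95, 94, 89, 85, 84, 73, 72, 54, 54
The 2 values of 54 share dense rank 8.
Remaining distinct values take the next consecutive integers.
Site 2 values → pooled ranks: 84→5, 54→8, 72→7, 94→2, 85→4, 73→6
Rank sum = 5 + 8 + 7 + 2 + 4 + 6 = 32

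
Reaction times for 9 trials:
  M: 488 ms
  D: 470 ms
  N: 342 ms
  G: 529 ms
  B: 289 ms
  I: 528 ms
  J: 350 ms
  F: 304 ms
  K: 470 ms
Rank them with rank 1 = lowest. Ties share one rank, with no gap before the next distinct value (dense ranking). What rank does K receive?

Sorted (ascending): 289, 304, 342, 350, 470, 470, 488, 528, 529
The 2 values of 470 share dense rank 5.
Remaining distinct values take the next consecutive integers.
K has value 470 ms → rank 5.

5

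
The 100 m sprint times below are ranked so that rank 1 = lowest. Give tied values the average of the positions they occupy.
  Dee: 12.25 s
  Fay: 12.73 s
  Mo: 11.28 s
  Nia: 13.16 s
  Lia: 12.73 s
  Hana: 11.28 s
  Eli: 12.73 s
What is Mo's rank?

1.5

Sorted (ascending): 11.28, 11.28, 12.25, 12.73, 12.73, 12.73, 13.16
The 2 values of 11.28 occupy positions 1–2 → average rank (1+2)/2 = 1.5.
The 3 values of 12.73 occupy positions 4–6 → average rank 5.
Mo has value 11.28 s → rank 1.5.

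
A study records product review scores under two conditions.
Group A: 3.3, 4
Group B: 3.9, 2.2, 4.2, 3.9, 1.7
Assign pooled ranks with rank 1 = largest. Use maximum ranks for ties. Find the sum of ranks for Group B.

22

Sorted (descending): 4.2, 4, 3.9, 3.9, 3.3, 2.2, 1.7
The 2 values of 3.9 occupy positions 3–4 → each gets rank 4.
Group B values → pooled ranks: 3.9→4, 2.2→6, 4.2→1, 3.9→4, 1.7→7
Rank sum = 4 + 6 + 1 + 4 + 7 = 22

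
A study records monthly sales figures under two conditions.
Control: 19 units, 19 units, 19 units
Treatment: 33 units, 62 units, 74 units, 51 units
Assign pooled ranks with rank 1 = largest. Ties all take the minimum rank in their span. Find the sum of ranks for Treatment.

10

Sorted (descending): 74, 62, 51, 33, 19, 19, 19
The 3 values of 19 occupy positions 5–7 → each gets rank 5.
Treatment values → pooled ranks: 33→4, 62→2, 74→1, 51→3
Rank sum = 4 + 2 + 1 + 3 = 10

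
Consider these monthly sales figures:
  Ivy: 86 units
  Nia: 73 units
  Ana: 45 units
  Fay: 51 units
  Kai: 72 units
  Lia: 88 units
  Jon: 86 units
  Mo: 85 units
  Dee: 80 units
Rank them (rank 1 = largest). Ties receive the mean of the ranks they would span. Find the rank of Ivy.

Sorted (descending): 88, 86, 86, 85, 80, 73, 72, 51, 45
The 2 values of 86 occupy positions 2–3 → average rank (2+3)/2 = 2.5.
Ivy has value 86 units → rank 2.5.

2.5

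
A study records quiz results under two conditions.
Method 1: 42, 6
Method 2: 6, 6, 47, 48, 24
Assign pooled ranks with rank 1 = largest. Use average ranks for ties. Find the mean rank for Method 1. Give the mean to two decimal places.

Sorted (descending): 48, 47, 42, 24, 6, 6, 6
The 3 values of 6 occupy positions 5–7 → average rank 6.
Method 1 values → pooled ranks: 42→3, 6→6
Mean rank = (3 + 6) / 2 = 4.50

4.50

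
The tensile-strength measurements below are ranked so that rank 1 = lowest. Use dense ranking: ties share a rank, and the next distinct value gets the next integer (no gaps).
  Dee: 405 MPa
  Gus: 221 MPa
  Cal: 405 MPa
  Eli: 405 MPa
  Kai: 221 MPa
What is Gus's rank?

1

Sorted (ascending): 221, 221, 405, 405, 405
The 2 values of 221 share dense rank 1.
The 3 values of 405 share dense rank 2.
Gus has value 221 MPa → rank 1.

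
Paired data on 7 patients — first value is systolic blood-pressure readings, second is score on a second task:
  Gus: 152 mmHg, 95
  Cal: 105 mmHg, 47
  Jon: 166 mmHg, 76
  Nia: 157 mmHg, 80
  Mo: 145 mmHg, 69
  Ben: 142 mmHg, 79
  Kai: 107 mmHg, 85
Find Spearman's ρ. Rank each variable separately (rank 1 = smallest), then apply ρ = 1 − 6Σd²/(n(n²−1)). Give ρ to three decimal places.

0.250

Ranks of variable 1: 5, 1, 7, 6, 4, 3, 2
Ranks of variable 2: 7, 1, 3, 5, 2, 4, 6
d = r₁ − r₂: -2, 0, 4, 1, 2, -1, -4
d²: 4, 0, 16, 1, 4, 1, 16; Σd² = 42
ρ = 1 − 6·42/(7·48) = 1 − 252/336 = 0.250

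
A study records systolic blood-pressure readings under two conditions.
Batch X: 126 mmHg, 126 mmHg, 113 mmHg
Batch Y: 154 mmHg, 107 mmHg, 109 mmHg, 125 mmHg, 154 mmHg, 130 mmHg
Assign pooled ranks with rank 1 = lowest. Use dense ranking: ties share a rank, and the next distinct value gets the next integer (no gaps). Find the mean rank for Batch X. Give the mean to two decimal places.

4.33

Sorted (ascending): 107, 109, 113, 125, 126, 126, 130, 154, 154
The 2 values of 126 share dense rank 5.
The 2 values of 154 share dense rank 7.
Remaining distinct values take the next consecutive integers.
Batch X values → pooled ranks: 126→5, 126→5, 113→3
Mean rank = (5 + 5 + 3) / 3 = 4.33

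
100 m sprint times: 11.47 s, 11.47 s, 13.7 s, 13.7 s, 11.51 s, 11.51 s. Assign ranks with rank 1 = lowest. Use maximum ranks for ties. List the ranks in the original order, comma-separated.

2, 2, 6, 6, 4, 4

Sorted (ascending): 11.47, 11.47, 11.51, 11.51, 13.7, 13.7
The 2 values of 11.47 occupy positions 1–2 → each gets rank 2.
The 2 values of 11.51 occupy positions 3–4 → each gets rank 4.
The 2 values of 13.7 occupy positions 5–6 → each gets rank 6.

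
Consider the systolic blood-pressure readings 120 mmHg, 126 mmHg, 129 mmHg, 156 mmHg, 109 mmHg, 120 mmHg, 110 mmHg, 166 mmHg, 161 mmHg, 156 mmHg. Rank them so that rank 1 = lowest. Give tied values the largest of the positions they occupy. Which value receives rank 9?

161

Sorted (ascending): 109, 110, 120, 120, 126, 129, 156, 156, 161, 166
The 2 values of 120 occupy positions 3–4 → each gets rank 4.
The 2 values of 156 occupy positions 7–8 → each gets rank 8.
Rank 9 → value 161.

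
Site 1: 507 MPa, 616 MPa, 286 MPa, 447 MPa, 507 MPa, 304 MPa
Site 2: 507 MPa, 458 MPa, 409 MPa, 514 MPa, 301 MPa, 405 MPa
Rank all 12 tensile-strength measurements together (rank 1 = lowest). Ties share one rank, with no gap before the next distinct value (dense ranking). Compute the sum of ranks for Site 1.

Sorted (ascending): 286, 301, 304, 405, 409, 447, 458, 507, 507, 507, 514, 616
The 3 values of 507 share dense rank 8.
Remaining distinct values take the next consecutive integers.
Site 1 values → pooled ranks: 507→8, 616→10, 286→1, 447→6, 507→8, 304→3
Rank sum = 8 + 10 + 1 + 6 + 8 + 3 = 36

36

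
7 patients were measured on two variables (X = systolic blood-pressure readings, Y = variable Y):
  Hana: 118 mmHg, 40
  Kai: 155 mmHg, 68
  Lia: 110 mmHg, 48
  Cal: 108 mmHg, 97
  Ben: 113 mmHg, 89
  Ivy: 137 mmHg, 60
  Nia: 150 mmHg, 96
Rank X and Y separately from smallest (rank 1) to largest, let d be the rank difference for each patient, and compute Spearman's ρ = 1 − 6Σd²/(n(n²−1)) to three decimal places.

Ranks of variable 1: 4, 7, 2, 1, 3, 5, 6
Ranks of variable 2: 1, 4, 2, 7, 5, 3, 6
d = r₁ − r₂: 3, 3, 0, -6, -2, 2, 0
d²: 9, 9, 0, 36, 4, 4, 0; Σd² = 62
ρ = 1 − 6·62/(7·48) = 1 − 372/336 = -0.107

-0.107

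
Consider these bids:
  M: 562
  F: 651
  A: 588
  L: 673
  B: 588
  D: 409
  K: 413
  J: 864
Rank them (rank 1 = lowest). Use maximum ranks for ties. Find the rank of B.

5

Sorted (ascending): 409, 413, 562, 588, 588, 651, 673, 864
The 2 values of 588 occupy positions 4–5 → each gets rank 5.
B has value 588 → rank 5.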